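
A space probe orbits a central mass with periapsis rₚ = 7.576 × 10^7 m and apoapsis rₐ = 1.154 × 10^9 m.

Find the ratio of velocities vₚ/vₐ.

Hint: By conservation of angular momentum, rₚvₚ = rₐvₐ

Conservation of angular momentum gives rₚvₚ = rₐvₐ, so vₚ/vₐ = rₐ/rₚ.
vₚ/vₐ = 1.154e+09 / 7.576e+07 ≈ 15.23.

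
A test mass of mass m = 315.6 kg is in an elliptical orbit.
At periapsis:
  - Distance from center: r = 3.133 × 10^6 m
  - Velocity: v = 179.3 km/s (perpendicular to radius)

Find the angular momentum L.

Convert to SI: v = 179.3 km/s = 179300 m/s.
Since v is perpendicular to r, L = m · v · r.
L = 315.6 · 179300 · 3.133e+06 kg·m²/s ≈ 1.773e+14 kg·m²/s.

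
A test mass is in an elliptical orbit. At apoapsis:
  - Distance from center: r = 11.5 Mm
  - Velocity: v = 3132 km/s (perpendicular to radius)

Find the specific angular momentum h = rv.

Convert to SI: r = 11.5 Mm = 1.15e+07 m; v = 3132 km/s = 3.132e+06 m/s.
With v perpendicular to r, h = r · v.
h = 1.15e+07 · 3.132e+06 m²/s ≈ 3.602e+13 m²/s.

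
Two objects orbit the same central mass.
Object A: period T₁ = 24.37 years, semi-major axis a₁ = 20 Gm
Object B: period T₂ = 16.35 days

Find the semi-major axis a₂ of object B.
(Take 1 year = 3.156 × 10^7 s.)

Convert to SI: T₁ = 24.37 years = 7.69117e+08 s; a₁ = 20 Gm = 2e+10 m; T₂ = 16.35 days = 1.41264e+06 s.
Kepler's third law: (T₁/T₂)² = (a₁/a₂)³ ⇒ a₂ = a₁ · (T₂/T₁)^(2/3).
T₂/T₁ = 1.41264e+06 / 7.69117e+08 = 0.0018367.
a₂ = 2e+10 · (0.0018367)^(2/3) m ≈ 3e+08 m = 300 Mm.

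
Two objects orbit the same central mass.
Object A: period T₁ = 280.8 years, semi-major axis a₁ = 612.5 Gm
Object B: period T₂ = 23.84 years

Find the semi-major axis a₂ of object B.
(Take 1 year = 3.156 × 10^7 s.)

Convert to SI: T₁ = 280.8 years = 8.86205e+09 s; a₁ = 612.5 Gm = 6.125e+11 m; T₂ = 23.84 years = 7.5239e+08 s.
Kepler's third law: (T₁/T₂)² = (a₁/a₂)³ ⇒ a₂ = a₁ · (T₂/T₁)^(2/3).
T₂/T₁ = 7.5239e+08 / 8.86205e+09 = 0.0849003.
a₂ = 6.125e+11 · (0.0849003)^(2/3) m ≈ 1.183e+11 m = 118.3 Gm.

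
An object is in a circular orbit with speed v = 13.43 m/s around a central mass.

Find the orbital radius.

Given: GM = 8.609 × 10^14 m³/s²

For a circular orbit, v² = GM / r, so r = GM / v².
r = 8.609e+14 / (13.43)² m ≈ 4.773e+12 m = 4.773 × 10^12 m.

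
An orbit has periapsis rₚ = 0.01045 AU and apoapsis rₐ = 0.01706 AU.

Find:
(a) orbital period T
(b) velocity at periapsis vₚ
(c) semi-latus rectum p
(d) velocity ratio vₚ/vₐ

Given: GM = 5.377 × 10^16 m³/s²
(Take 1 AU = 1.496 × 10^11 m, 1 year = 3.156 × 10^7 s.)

Convert to SI: rₚ = 0.01045 AU = 1.56332e+09 m; rₐ = 0.01706 AU = 2.55218e+09 m.
(a) With a = (rₚ + rₐ)/2 = 2.05775e+09 m, T = 2π √(a³/GM) = 2π √((2.05775e+09)³/5.377e+16) s ≈ 2.529e+06 s
(b) With a = (rₚ + rₐ)/2 = 2.05775e+09 m, vₚ = √(GM (2/rₚ − 1/a)) = √(5.377e+16 · (2/1.56332e+09 − 1/2.05775e+09)) m/s ≈ 6531 m/s
(c) From a = (rₚ + rₐ)/2 = 2.05775e+09 m and e = (rₐ − rₚ)/(rₐ + rₚ) = 0.240276, p = a(1 − e²) = 2.05775e+09 · (1 − (0.240276)²) ≈ 1.939e+09 m
(d) Conservation of angular momentum (rₚvₚ = rₐvₐ) gives vₚ/vₐ = rₐ/rₚ = 2.55218e+09/1.56332e+09 ≈ 1.633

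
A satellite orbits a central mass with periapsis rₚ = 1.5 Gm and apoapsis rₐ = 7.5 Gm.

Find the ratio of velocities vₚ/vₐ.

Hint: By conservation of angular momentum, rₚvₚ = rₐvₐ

Convert to SI: rₚ = 1.5 Gm = 1.5e+09 m; rₐ = 7.5 Gm = 7.5e+09 m.
Conservation of angular momentum gives rₚvₚ = rₐvₐ, so vₚ/vₐ = rₐ/rₚ.
vₚ/vₐ = 7.5e+09 / 1.5e+09 ≈ 5.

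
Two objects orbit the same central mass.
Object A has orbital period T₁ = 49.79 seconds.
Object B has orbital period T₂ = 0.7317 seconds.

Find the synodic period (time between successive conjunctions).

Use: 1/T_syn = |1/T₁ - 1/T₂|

T_syn = |T₁ · T₂ / (T₁ − T₂)|.
T_syn = |49.79 · 0.7317 / (49.79 − 0.7317)| s ≈ 0.7426 s = 0.7426 seconds.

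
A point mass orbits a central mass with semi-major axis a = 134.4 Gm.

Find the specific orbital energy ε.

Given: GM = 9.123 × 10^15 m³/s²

Convert to SI: a = 134.4 Gm = 1.344e+11 m.
ε = −GM / (2a).
ε = −9.123e+15 / (2 · 1.344e+11) J/kg ≈ -3.394e+04 J/kg = -33.94 kJ/kg.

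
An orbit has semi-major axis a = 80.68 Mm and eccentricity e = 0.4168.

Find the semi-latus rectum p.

Convert to SI: a = 80.68 Mm = 8.068e+07 m.
p = a (1 − e²).
p = 8.068e+07 · (1 − (0.4168)²) = 8.068e+07 · 0.826278 ≈ 6.666e+07 m = 66.66 Mm.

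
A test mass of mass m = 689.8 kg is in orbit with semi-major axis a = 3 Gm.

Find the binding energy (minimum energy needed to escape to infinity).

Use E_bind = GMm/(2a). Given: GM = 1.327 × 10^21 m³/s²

Convert to SI: a = 3 Gm = 3e+09 m.
Total orbital energy is E = −GMm/(2a); binding energy is E_bind = −E = GMm/(2a).
E_bind = 1.327e+21 · 689.8 / (2 · 3e+09) J ≈ 1.526e+14 J = 152.6 TJ.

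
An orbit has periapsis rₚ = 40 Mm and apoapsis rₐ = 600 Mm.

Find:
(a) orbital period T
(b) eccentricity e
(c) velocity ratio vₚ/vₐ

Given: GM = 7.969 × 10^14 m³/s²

Convert to SI: rₚ = 40 Mm = 4e+07 m; rₐ = 600 Mm = 6e+08 m.
(a) With a = (rₚ + rₐ)/2 = 3.2e+08 m, T = 2π √(a³/GM) = 2π √((3.2e+08)³/7.969e+14) s ≈ 1.274e+06 s
(b) e = (rₐ − rₚ)/(rₐ + rₚ) = (6e+08 − 4e+07)/(6e+08 + 4e+07) ≈ 0.875
(c) Conservation of angular momentum (rₚvₚ = rₐvₐ) gives vₚ/vₐ = rₐ/rₚ = 6e+08/4e+07 ≈ 15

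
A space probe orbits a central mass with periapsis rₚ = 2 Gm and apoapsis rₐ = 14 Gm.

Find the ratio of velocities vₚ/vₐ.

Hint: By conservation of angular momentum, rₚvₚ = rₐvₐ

Convert to SI: rₚ = 2 Gm = 2e+09 m; rₐ = 14 Gm = 1.4e+10 m.
Conservation of angular momentum gives rₚvₚ = rₐvₐ, so vₚ/vₐ = rₐ/rₚ.
vₚ/vₐ = 1.4e+10 / 2e+09 ≈ 7.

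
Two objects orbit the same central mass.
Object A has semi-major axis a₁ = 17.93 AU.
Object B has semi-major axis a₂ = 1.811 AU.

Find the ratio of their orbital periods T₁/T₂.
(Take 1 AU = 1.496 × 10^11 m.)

Convert to SI: a₁ = 17.93 AU = 2.68233e+12 m; a₂ = 1.811 AU = 2.70926e+11 m.
From Kepler's third law, (T₁/T₂)² = (a₁/a₂)³, so T₁/T₂ = (a₁/a₂)^(3/2).
a₁/a₂ = 2.68233e+12 / 2.70926e+11 = 9.90061.
T₁/T₂ = (9.90061)^(3/2) ≈ 31.15.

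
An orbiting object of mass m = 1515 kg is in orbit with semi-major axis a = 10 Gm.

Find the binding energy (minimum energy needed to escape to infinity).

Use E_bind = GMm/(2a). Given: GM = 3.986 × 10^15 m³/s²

Convert to SI: a = 10 Gm = 1e+10 m.
Total orbital energy is E = −GMm/(2a); binding energy is E_bind = −E = GMm/(2a).
E_bind = 3.986e+15 · 1515 / (2 · 1e+10) J ≈ 3.019e+08 J = 301.9 MJ.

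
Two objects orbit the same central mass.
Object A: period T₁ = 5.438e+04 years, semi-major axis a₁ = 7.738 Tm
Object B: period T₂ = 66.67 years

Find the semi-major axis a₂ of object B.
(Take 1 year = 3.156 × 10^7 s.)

Convert to SI: T₁ = 5.438e+04 years = 1.71623e+12 s; a₁ = 7.738 Tm = 7.738e+12 m; T₂ = 66.67 years = 2.10411e+09 s.
Kepler's third law: (T₁/T₂)² = (a₁/a₂)³ ⇒ a₂ = a₁ · (T₂/T₁)^(2/3).
T₂/T₁ = 2.10411e+09 / 1.71623e+12 = 0.001226.
a₂ = 7.738e+12 · (0.001226)^(2/3) m ≈ 8.864e+10 m = 88.64 Gm.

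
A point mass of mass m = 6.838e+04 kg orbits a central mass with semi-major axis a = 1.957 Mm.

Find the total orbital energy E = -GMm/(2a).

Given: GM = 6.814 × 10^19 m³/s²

Convert to SI: a = 1.957 Mm = 1.957e+06 m.
E = −GMm / (2a).
E = −6.814e+19 · 6.838e+04 / (2 · 1.957e+06) J ≈ -1.19e+18 J = -1.19 EJ.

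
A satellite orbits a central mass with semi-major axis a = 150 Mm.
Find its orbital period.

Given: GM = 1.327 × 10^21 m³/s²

Convert to SI: a = 150 Mm = 1.5e+08 m.
Kepler's third law: T = 2π √(a³ / GM).
Substituting a = 1.5e+08 m and GM = 1.327e+21 m³/s²:
T = 2π √((1.5e+08)³ / 1.327e+21) s
T ≈ 316.9 s = 5.281 minutes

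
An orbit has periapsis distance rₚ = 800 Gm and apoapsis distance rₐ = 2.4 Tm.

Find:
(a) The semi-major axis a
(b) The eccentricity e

Convert to SI: rₚ = 800 Gm = 8e+11 m; rₐ = 2.4 Tm = 2.4e+12 m.
(a) a = (rₚ + rₐ) / 2 = (8e+11 + 2.4e+12) / 2 ≈ 1.6e+12 m = 1.6 Tm.
(b) e = (rₐ − rₚ) / (rₐ + rₚ) = (2.4e+12 − 8e+11) / (2.4e+12 + 8e+11) ≈ 0.5.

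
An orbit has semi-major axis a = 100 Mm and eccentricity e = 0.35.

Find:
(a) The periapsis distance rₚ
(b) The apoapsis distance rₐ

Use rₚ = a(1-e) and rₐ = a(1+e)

Convert to SI: a = 100 Mm = 1e+08 m.
(a) rₚ = a(1 − e) = 1e+08 · (1 − 0.35) = 1e+08 · 0.65 ≈ 6.5e+07 m = 65 Mm.
(b) rₐ = a(1 + e) = 1e+08 · (1 + 0.35) = 1e+08 · 1.35 ≈ 1.35e+08 m = 135 Mm.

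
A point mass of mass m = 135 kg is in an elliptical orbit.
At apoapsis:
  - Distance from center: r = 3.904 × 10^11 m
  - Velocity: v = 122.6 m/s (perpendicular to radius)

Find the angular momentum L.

Since v is perpendicular to r, L = m · v · r.
L = 135 · 122.6 · 3.904e+11 kg·m²/s ≈ 6.462e+15 kg·m²/s.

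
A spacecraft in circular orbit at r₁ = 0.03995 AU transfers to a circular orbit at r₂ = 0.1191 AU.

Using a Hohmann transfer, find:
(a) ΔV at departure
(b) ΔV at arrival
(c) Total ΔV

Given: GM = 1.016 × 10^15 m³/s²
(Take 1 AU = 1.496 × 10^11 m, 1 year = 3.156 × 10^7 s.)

Convert to SI: r₁ = 0.03995 AU = 5.97652e+09 m; r₂ = 0.1191 AU = 1.78174e+10 m.
Transfer semi-major axis: a_t = (r₁ + r₂)/2 = (5.97652e+09 + 1.78174e+10)/2 = 1.18969e+10 m.
Circular speeds: v₁ = √(GM/r₁) = 412.309 m/s, v₂ = √(GM/r₂) = 238.795 m/s.
Transfer speeds (vis-viva v² = GM(2/r − 1/a_t)): v₁ᵗ = 504.576 m/s, v₂ᵗ = 169.251 m/s.
(a) ΔV₁ = |v₁ᵗ − v₁| ≈ 92.27 m/s = 0.01946 AU/year.
(b) ΔV₂ = |v₂ − v₂ᵗ| ≈ 69.54 m/s = 0.01467 AU/year.
(c) ΔV_total = ΔV₁ + ΔV₂ ≈ 161.8 m/s = 0.03414 AU/year.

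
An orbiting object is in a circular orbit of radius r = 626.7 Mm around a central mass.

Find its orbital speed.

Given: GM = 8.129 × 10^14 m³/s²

Convert to SI: r = 626.7 Mm = 6.267e+08 m.
For a circular orbit, gravity supplies the centripetal force, so v = √(GM / r).
v = √(8.129e+14 / 6.267e+08) m/s ≈ 1139 m/s = 1.139 km/s.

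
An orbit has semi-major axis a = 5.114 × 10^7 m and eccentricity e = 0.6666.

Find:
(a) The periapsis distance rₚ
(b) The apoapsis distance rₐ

(a) rₚ = a(1 − e) = 5.114e+07 · (1 − 0.6666) = 5.114e+07 · 0.3334 ≈ 1.705e+07 m = 1.705 × 10^7 m.
(b) rₐ = a(1 + e) = 5.114e+07 · (1 + 0.6666) = 5.114e+07 · 1.6666 ≈ 8.523e+07 m = 8.523 × 10^7 m.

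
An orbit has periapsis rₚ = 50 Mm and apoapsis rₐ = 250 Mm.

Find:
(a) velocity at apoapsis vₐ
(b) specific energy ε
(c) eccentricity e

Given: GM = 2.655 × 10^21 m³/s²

Convert to SI: rₚ = 50 Mm = 5e+07 m; rₐ = 250 Mm = 2.5e+08 m.
(a) With a = (rₚ + rₐ)/2 = 1.5e+08 m, vₐ = √(GM (2/rₐ − 1/a)) = √(2.655e+21 · (2/2.5e+08 − 1/1.5e+08)) m/s ≈ 1.881e+06 m/s
(b) With a = (rₚ + rₐ)/2 = 1.5e+08 m, ε = −GM/(2a) = −2.655e+21/(2 · 1.5e+08) J/kg ≈ -8.85e+12 J/kg
(c) e = (rₐ − rₚ)/(rₐ + rₚ) = (2.5e+08 − 5e+07)/(2.5e+08 + 5e+07) ≈ 0.6667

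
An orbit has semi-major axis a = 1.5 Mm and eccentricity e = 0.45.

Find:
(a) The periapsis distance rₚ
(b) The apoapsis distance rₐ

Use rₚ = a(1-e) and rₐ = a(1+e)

Convert to SI: a = 1.5 Mm = 1.5e+06 m.
(a) rₚ = a(1 − e) = 1.5e+06 · (1 − 0.45) = 1.5e+06 · 0.55 ≈ 8.25e+05 m = 825 km.
(b) rₐ = a(1 + e) = 1.5e+06 · (1 + 0.45) = 1.5e+06 · 1.45 ≈ 2.175e+06 m = 2.175 Mm.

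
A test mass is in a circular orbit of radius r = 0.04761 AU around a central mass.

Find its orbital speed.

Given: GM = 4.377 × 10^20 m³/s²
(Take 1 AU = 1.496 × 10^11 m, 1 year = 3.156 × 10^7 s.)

Convert to SI: r = 0.04761 AU = 7.12246e+09 m.
For a circular orbit, gravity supplies the centripetal force, so v = √(GM / r).
v = √(4.377e+20 / 7.12246e+09) m/s ≈ 2.479e+05 m/s = 52.3 AU/year.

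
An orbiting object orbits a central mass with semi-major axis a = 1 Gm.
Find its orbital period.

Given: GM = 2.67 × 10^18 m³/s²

Convert to SI: a = 1 Gm = 1e+09 m.
Kepler's third law: T = 2π √(a³ / GM).
Substituting a = 1e+09 m and GM = 2.67e+18 m³/s²:
T = 2π √((1e+09)³ / 2.67e+18) s
T ≈ 1.216e+05 s = 1.407 days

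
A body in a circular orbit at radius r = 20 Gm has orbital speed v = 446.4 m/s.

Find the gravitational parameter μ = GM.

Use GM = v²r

Convert to SI: r = 20 Gm = 2e+10 m.
For a circular orbit v² = GM/r, so GM = v² · r.
GM = (446.4)² · 2e+10 m³/s² ≈ 3.985e+15 m³/s² = 3.985 × 10^15 m³/s².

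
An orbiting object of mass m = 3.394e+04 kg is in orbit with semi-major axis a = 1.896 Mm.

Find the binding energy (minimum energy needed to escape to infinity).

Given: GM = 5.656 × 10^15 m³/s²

Convert to SI: a = 1.896 Mm = 1.896e+06 m.
Total orbital energy is E = −GMm/(2a); binding energy is E_bind = −E = GMm/(2a).
E_bind = 5.656e+15 · 3.394e+04 / (2 · 1.896e+06) J ≈ 5.062e+13 J = 50.62 TJ.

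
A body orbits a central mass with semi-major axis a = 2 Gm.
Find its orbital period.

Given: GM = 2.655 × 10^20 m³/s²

Convert to SI: a = 2 Gm = 2e+09 m.
Kepler's third law: T = 2π √(a³ / GM).
Substituting a = 2e+09 m and GM = 2.655e+20 m³/s²:
T = 2π √((2e+09)³ / 2.655e+20) s
T ≈ 3.449e+04 s = 9.581 hours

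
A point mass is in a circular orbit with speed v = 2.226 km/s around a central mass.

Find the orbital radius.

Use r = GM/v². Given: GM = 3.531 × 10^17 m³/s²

Convert to SI: v = 2.226 km/s = 2226 m/s.
For a circular orbit, v² = GM / r, so r = GM / v².
r = 3.531e+17 / (2226)² m ≈ 7.126e+10 m = 71.26 Gm.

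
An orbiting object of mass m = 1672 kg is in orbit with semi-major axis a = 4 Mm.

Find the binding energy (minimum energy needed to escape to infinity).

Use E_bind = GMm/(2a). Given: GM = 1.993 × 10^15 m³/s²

Convert to SI: a = 4 Mm = 4e+06 m.
Total orbital energy is E = −GMm/(2a); binding energy is E_bind = −E = GMm/(2a).
E_bind = 1.993e+15 · 1672 / (2 · 4e+06) J ≈ 4.165e+11 J = 416.5 GJ.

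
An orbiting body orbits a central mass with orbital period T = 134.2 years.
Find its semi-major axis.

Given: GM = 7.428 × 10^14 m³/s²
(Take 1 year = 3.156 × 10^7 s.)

Convert to SI: T = 134.2 years = 4.23535e+09 s.
Invert Kepler's third law: a = (GM · T² / (4π²))^(1/3).
Substituting T = 4.23535e+09 s and GM = 7.428e+14 m³/s²:
a = (7.428e+14 · (4.23535e+09)² / (4π²))^(1/3) m
a ≈ 6.962e+10 m = 69.62 Gm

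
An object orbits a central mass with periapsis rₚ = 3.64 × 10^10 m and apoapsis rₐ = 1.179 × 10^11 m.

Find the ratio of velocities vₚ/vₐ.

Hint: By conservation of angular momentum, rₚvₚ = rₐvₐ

Conservation of angular momentum gives rₚvₚ = rₐvₐ, so vₚ/vₐ = rₐ/rₚ.
vₚ/vₐ = 1.179e+11 / 3.64e+10 ≈ 3.239.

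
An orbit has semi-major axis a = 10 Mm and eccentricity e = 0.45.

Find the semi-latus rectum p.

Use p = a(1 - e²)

Convert to SI: a = 10 Mm = 1e+07 m.
p = a (1 − e²).
p = 1e+07 · (1 − (0.45)²) = 1e+07 · 0.7975 ≈ 7.975e+06 m = 7.975 Mm.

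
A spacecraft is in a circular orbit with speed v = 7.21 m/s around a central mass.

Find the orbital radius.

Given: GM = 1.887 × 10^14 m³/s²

For a circular orbit, v² = GM / r, so r = GM / v².
r = 1.887e+14 / (7.21)² m ≈ 3.63e+12 m = 3.63 × 10^12 m.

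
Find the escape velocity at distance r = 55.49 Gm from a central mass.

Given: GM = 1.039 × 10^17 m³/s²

Convert to SI: r = 55.49 Gm = 5.549e+10 m.
Escape velocity comes from setting total energy to zero: ½v² − GM/r = 0 ⇒ v_esc = √(2GM / r).
v_esc = √(2 · 1.039e+17 / 5.549e+10) m/s ≈ 1935 m/s = 1.935 km/s.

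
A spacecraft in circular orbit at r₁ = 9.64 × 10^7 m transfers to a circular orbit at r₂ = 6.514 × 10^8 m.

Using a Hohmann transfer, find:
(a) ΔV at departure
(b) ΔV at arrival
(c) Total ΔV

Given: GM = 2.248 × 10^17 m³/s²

Transfer semi-major axis: a_t = (r₁ + r₂)/2 = (9.64e+07 + 6.514e+08)/2 = 3.739e+08 m.
Circular speeds: v₁ = √(GM/r₁) = 48290.3 m/s, v₂ = √(GM/r₂) = 18576.9 m/s.
Transfer speeds (vis-viva v² = GM(2/r − 1/a_t)): v₁ᵗ = 63739.1 m/s, v₂ᵗ = 9432.68 m/s.
(a) ΔV₁ = |v₁ᵗ − v₁| ≈ 1.545e+04 m/s = 15.45 km/s.
(b) ΔV₂ = |v₂ − v₂ᵗ| ≈ 9144 m/s = 9.144 km/s.
(c) ΔV_total = ΔV₁ + ΔV₂ ≈ 2.459e+04 m/s = 24.59 km/s.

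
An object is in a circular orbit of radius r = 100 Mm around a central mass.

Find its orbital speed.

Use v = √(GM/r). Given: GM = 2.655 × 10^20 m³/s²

Convert to SI: r = 100 Mm = 1e+08 m.
For a circular orbit, gravity supplies the centripetal force, so v = √(GM / r).
v = √(2.655e+20 / 1e+08) m/s ≈ 1.629e+06 m/s = 1629 km/s.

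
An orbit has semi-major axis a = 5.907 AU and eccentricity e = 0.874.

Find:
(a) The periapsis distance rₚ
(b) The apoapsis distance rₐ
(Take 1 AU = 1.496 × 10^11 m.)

Convert to SI: a = 5.907 AU = 8.83687e+11 m.
(a) rₚ = a(1 − e) = 8.83687e+11 · (1 − 0.874) = 8.83687e+11 · 0.126 ≈ 1.113e+11 m = 0.7443 AU.
(b) rₐ = a(1 + e) = 8.83687e+11 · (1 + 0.874) = 8.83687e+11 · 1.874 ≈ 1.656e+12 m = 11.07 AU.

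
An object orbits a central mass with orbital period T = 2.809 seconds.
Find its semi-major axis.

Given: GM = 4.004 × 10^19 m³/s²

Invert Kepler's third law: a = (GM · T² / (4π²))^(1/3).
Substituting T = 2.809 s and GM = 4.004e+19 m³/s²:
a = (4.004e+19 · (2.809)² / (4π²))^(1/3) m
a ≈ 2e+06 m = 2 Mm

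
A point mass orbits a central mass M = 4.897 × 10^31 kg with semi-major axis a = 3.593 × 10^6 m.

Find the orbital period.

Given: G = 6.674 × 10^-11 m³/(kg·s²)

GM = G · M = 6.674e-11 · 4.897e+31 = 3.26826e+21 m³/s².
Kepler's third law: T = 2π √(a³ / GM).
Substituting a = 3.593e+06 m and GM = 3.26826e+21 m³/s²:
T = 2π √((3.593e+06)³ / 3.26826e+21) s
T ≈ 0.7485 s = 0.7485 seconds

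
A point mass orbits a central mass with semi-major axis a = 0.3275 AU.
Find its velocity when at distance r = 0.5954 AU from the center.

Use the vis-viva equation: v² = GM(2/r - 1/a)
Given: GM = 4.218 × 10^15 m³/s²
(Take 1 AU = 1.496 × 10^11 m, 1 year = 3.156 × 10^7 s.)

Convert to SI: a = 0.3275 AU = 4.8994e+10 m; r = 0.5954 AU = 8.90718e+10 m.
Vis-viva: v = √(GM · (2/r − 1/a)).
2/r − 1/a = 2/8.90718e+10 − 1/4.8994e+10 = 2.04312e-12 m⁻¹.
v = √(4.218e+15 · 2.04312e-12) m/s ≈ 92.83 m/s = 0.01958 AU/year.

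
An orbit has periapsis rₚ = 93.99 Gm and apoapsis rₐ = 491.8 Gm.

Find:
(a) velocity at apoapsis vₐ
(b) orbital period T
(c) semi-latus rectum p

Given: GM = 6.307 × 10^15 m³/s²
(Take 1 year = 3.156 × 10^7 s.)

Convert to SI: rₚ = 93.99 Gm = 9.399e+10 m; rₐ = 491.8 Gm = 4.918e+11 m.
(a) With a = (rₚ + rₐ)/2 = 2.92895e+11 m, vₐ = √(GM (2/rₐ − 1/a)) = √(6.307e+15 · (2/4.918e+11 − 1/2.92895e+11)) m/s ≈ 64.15 m/s
(b) With a = (rₚ + rₐ)/2 = 2.92895e+11 m, T = 2π √(a³/GM) = 2π √((2.92895e+11)³/6.307e+15) s ≈ 1.254e+10 s
(c) From a = (rₚ + rₐ)/2 = 2.92895e+11 m and e = (rₐ − rₚ)/(rₐ + rₚ) = 0.6791, p = a(1 − e²) = 2.92895e+11 · (1 − (0.6791)²) ≈ 1.578e+11 m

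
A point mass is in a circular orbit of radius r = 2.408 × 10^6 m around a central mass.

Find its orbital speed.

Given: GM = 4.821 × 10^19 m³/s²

For a circular orbit, gravity supplies the centripetal force, so v = √(GM / r).
v = √(4.821e+19 / 2.408e+06) m/s ≈ 4.474e+06 m/s = 4474 km/s.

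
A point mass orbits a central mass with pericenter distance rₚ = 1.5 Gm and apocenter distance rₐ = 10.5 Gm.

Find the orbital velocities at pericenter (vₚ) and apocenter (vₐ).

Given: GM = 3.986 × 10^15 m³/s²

Convert to SI: rₚ = 1.5 Gm = 1.5e+09 m; rₐ = 10.5 Gm = 1.05e+10 m.
Use the vis-viva equation v² = GM(2/r − 1/a) with a = (rₚ + rₐ)/2 = (1.5e+09 + 1.05e+10)/2 = 6e+09 m.
vₚ = √(GM · (2/rₚ − 1/a)) = √(3.986e+15 · (2/1.5e+09 − 1/6e+09)) m/s ≈ 2156 m/s = 2.156 km/s.
vₐ = √(GM · (2/rₐ − 1/a)) = √(3.986e+15 · (2/1.05e+10 − 1/6e+09)) m/s ≈ 308.1 m/s = 308.1 m/s.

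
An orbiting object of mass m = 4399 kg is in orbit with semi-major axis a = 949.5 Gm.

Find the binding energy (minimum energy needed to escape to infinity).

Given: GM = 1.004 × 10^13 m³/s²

Convert to SI: a = 949.5 Gm = 9.495e+11 m.
Total orbital energy is E = −GMm/(2a); binding energy is E_bind = −E = GMm/(2a).
E_bind = 1.004e+13 · 4399 / (2 · 9.495e+11) J ≈ 2.326e+04 J = 23.26 kJ.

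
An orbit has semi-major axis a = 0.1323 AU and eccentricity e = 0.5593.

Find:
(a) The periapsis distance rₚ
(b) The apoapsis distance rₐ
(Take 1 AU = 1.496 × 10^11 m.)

Convert to SI: a = 0.1323 AU = 1.97921e+10 m.
(a) rₚ = a(1 − e) = 1.97921e+10 · (1 − 0.5593) = 1.97921e+10 · 0.4407 ≈ 8.722e+09 m = 0.0583 AU.
(b) rₐ = a(1 + e) = 1.97921e+10 · (1 + 0.5593) = 1.97921e+10 · 1.5593 ≈ 3.086e+10 m = 0.2063 AU.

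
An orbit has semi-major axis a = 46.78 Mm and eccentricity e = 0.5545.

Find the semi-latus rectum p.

Convert to SI: a = 46.78 Mm = 4.678e+07 m.
p = a (1 − e²).
p = 4.678e+07 · (1 − (0.5545)²) = 4.678e+07 · 0.69253 ≈ 3.24e+07 m = 32.4 Mm.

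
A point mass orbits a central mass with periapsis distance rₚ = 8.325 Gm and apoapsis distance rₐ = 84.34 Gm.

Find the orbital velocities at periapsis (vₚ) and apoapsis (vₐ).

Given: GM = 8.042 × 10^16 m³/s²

Convert to SI: rₚ = 8.325 Gm = 8.325e+09 m; rₐ = 84.34 Gm = 8.434e+10 m.
Use the vis-viva equation v² = GM(2/r − 1/a) with a = (rₚ + rₐ)/2 = (8.325e+09 + 8.434e+10)/2 = 4.63325e+10 m.
vₚ = √(GM · (2/rₚ − 1/a)) = √(8.042e+16 · (2/8.325e+09 − 1/4.63325e+10)) m/s ≈ 4193 m/s = 4.193 km/s.
vₐ = √(GM · (2/rₐ − 1/a)) = √(8.042e+16 · (2/8.434e+10 − 1/4.63325e+10)) m/s ≈ 413.9 m/s = 413.9 m/s.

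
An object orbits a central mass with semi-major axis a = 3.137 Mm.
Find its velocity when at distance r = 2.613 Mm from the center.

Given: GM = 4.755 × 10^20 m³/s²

Convert to SI: a = 3.137 Mm = 3.137e+06 m; r = 2.613 Mm = 2.613e+06 m.
Vis-viva: v = √(GM · (2/r − 1/a)).
2/r − 1/a = 2/2.613e+06 − 1/3.137e+06 = 4.46628e-07 m⁻¹.
v = √(4.755e+20 · 4.46628e-07) m/s ≈ 1.457e+07 m/s = 1.457e+04 km/s.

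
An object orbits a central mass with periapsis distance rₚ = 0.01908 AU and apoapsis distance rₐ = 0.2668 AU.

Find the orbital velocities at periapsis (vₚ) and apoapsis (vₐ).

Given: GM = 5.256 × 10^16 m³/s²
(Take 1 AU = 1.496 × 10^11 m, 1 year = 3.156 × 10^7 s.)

Convert to SI: rₚ = 0.01908 AU = 2.85437e+09 m; rₐ = 0.2668 AU = 3.99133e+10 m.
Use the vis-viva equation v² = GM(2/r − 1/a) with a = (rₚ + rₐ)/2 = (2.85437e+09 + 3.99133e+10)/2 = 2.13838e+10 m.
vₚ = √(GM · (2/rₚ − 1/a)) = √(5.256e+16 · (2/2.85437e+09 − 1/2.13838e+10)) m/s ≈ 5863 m/s = 1.237 AU/year.
vₐ = √(GM · (2/rₐ − 1/a)) = √(5.256e+16 · (2/3.99133e+10 − 1/2.13838e+10)) m/s ≈ 419.3 m/s = 0.08845 AU/year.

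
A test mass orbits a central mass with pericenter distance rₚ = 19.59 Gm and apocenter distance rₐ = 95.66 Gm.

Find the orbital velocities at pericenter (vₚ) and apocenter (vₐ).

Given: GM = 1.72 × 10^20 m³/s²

Convert to SI: rₚ = 19.59 Gm = 1.959e+10 m; rₐ = 95.66 Gm = 9.566e+10 m.
Use the vis-viva equation v² = GM(2/r − 1/a) with a = (rₚ + rₐ)/2 = (1.959e+10 + 9.566e+10)/2 = 5.7625e+10 m.
vₚ = √(GM · (2/rₚ − 1/a)) = √(1.72e+20 · (2/1.959e+10 − 1/5.7625e+10)) m/s ≈ 1.207e+05 m/s = 120.7 km/s.
vₐ = √(GM · (2/rₐ − 1/a)) = √(1.72e+20 · (2/9.566e+10 − 1/5.7625e+10)) m/s ≈ 2.472e+04 m/s = 24.72 km/s.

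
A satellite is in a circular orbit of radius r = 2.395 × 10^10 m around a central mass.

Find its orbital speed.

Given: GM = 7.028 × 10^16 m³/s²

For a circular orbit, gravity supplies the centripetal force, so v = √(GM / r).
v = √(7.028e+16 / 2.395e+10) m/s ≈ 1713 m/s = 1.713 km/s.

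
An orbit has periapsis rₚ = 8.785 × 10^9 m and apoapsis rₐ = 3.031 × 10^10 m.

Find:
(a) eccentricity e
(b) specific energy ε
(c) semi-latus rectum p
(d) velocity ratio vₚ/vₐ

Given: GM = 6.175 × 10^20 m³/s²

(a) e = (rₐ − rₚ)/(rₐ + rₚ) = (3.031e+10 − 8.785e+09)/(3.031e+10 + 8.785e+09) ≈ 0.5506
(b) With a = (rₚ + rₐ)/2 = 1.95475e+10 m, ε = −GM/(2a) = −6.175e+20/(2 · 1.95475e+10) J/kg ≈ -1.579e+10 J/kg
(c) From a = (rₚ + rₐ)/2 = 1.95475e+10 m and e = (rₐ − rₚ)/(rₐ + rₚ) = 0.550582, p = a(1 − e²) = 1.95475e+10 · (1 − (0.550582)²) ≈ 1.362e+10 m
(d) Conservation of angular momentum (rₚvₚ = rₐvₐ) gives vₚ/vₐ = rₐ/rₚ = 3.031e+10/8.785e+09 ≈ 3.45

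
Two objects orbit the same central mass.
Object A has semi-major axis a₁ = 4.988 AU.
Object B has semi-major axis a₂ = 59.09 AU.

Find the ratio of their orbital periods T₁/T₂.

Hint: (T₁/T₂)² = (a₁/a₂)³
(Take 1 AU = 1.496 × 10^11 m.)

Convert to SI: a₁ = 4.988 AU = 7.46205e+11 m; a₂ = 59.09 AU = 8.83986e+12 m.
From Kepler's third law, (T₁/T₂)² = (a₁/a₂)³, so T₁/T₂ = (a₁/a₂)^(3/2).
a₁/a₂ = 7.46205e+11 / 8.83986e+12 = 0.0844136.
T₁/T₂ = (0.0844136)^(3/2) ≈ 0.02453.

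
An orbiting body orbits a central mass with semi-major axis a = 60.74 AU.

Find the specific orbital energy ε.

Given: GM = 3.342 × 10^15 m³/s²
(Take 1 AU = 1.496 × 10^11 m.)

Convert to SI: a = 60.74 AU = 9.0867e+12 m.
ε = −GM / (2a).
ε = −3.342e+15 / (2 · 9.0867e+12) J/kg ≈ -183.9 J/kg = -183.9 J/kg.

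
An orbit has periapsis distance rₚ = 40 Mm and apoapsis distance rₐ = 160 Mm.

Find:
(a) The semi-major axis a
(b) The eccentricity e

Convert to SI: rₚ = 40 Mm = 4e+07 m; rₐ = 160 Mm = 1.6e+08 m.
(a) a = (rₚ + rₐ) / 2 = (4e+07 + 1.6e+08) / 2 ≈ 1e+08 m = 100 Mm.
(b) e = (rₐ − rₚ) / (rₐ + rₚ) = (1.6e+08 − 4e+07) / (1.6e+08 + 4e+07) ≈ 0.6.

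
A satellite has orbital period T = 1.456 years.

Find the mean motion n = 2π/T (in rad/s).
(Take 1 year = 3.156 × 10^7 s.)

Convert to SI: T = 1.456 years = 4.59514e+07 s.
n = 2π / T.
n = 2π / 4.59514e+07 s ≈ 1.367e-07 rad/s.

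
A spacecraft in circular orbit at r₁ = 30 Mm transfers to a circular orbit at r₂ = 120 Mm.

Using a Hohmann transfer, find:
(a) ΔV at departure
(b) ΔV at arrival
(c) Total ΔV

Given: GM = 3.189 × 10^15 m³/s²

Convert to SI: r₁ = 30 Mm = 3e+07 m; r₂ = 120 Mm = 1.2e+08 m.
Transfer semi-major axis: a_t = (r₁ + r₂)/2 = (3e+07 + 1.2e+08)/2 = 7.5e+07 m.
Circular speeds: v₁ = √(GM/r₁) = 10310.2 m/s, v₂ = √(GM/r₂) = 5155.09 m/s.
Transfer speeds (vis-viva v² = GM(2/r − 1/a_t)): v₁ᵗ = 13041.5 m/s, v₂ᵗ = 3260.37 m/s.
(a) ΔV₁ = |v₁ᵗ − v₁| ≈ 2731 m/s = 2.731 km/s.
(b) ΔV₂ = |v₂ − v₂ᵗ| ≈ 1895 m/s = 1.895 km/s.
(c) ΔV_total = ΔV₁ + ΔV₂ ≈ 4626 m/s = 4.626 km/s.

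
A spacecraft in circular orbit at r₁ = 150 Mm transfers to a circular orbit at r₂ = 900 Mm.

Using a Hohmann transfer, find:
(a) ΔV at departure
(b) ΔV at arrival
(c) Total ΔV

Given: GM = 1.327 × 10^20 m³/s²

Convert to SI: r₁ = 150 Mm = 1.5e+08 m; r₂ = 900 Mm = 9e+08 m.
Transfer semi-major axis: a_t = (r₁ + r₂)/2 = (1.5e+08 + 9e+08)/2 = 5.25e+08 m.
Circular speeds: v₁ = √(GM/r₁) = 940567 m/s, v₂ = √(GM/r₂) = 383985 m/s.
Transfer speeds (vis-viva v² = GM(2/r − 1/a_t)): v₁ᵗ = 1.23149e+06 m/s, v₂ᵗ = 205249 m/s.
(a) ΔV₁ = |v₁ᵗ − v₁| ≈ 2.909e+05 m/s = 290.9 km/s.
(b) ΔV₂ = |v₂ − v₂ᵗ| ≈ 1.787e+05 m/s = 178.7 km/s.
(c) ΔV_total = ΔV₁ + ΔV₂ ≈ 4.697e+05 m/s = 469.7 km/s.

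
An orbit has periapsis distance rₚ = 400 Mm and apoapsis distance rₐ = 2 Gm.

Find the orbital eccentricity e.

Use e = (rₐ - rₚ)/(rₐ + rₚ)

Convert to SI: rₚ = 400 Mm = 4e+08 m; rₐ = 2 Gm = 2e+09 m.
e = (rₐ − rₚ) / (rₐ + rₚ).
e = (2e+09 − 4e+08) / (2e+09 + 4e+08) = 1.6e+09 / 2.4e+09 ≈ 0.6667.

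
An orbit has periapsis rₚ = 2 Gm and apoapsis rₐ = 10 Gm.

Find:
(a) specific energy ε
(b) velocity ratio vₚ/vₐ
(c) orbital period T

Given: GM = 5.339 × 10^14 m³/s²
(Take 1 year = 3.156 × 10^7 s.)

Convert to SI: rₚ = 2 Gm = 2e+09 m; rₐ = 10 Gm = 1e+10 m.
(a) With a = (rₚ + rₐ)/2 = 6e+09 m, ε = −GM/(2a) = −5.339e+14/(2 · 6e+09) J/kg ≈ -4.449e+04 J/kg
(b) Conservation of angular momentum (rₚvₚ = rₐvₐ) gives vₚ/vₐ = rₐ/rₚ = 1e+10/2e+09 ≈ 5
(c) With a = (rₚ + rₐ)/2 = 6e+09 m, T = 2π √(a³/GM) = 2π √((6e+09)³/5.339e+14) s ≈ 1.264e+08 s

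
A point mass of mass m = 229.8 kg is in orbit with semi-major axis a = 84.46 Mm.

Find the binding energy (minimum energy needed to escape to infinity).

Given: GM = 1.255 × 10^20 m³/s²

Convert to SI: a = 84.46 Mm = 8.446e+07 m.
Total orbital energy is E = −GMm/(2a); binding energy is E_bind = −E = GMm/(2a).
E_bind = 1.255e+20 · 229.8 / (2 · 8.446e+07) J ≈ 1.707e+14 J = 170.7 TJ.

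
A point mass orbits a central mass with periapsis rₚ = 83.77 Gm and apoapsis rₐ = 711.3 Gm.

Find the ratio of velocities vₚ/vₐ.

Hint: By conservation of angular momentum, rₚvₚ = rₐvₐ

Convert to SI: rₚ = 83.77 Gm = 8.377e+10 m; rₐ = 711.3 Gm = 7.113e+11 m.
Conservation of angular momentum gives rₚvₚ = rₐvₐ, so vₚ/vₐ = rₐ/rₚ.
vₚ/vₐ = 7.113e+11 / 8.377e+10 ≈ 8.491.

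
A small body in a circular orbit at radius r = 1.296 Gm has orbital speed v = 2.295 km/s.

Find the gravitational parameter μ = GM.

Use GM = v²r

Convert to SI: r = 1.296 Gm = 1.296e+09 m; v = 2.295 km/s = 2295 m/s.
For a circular orbit v² = GM/r, so GM = v² · r.
GM = (2295)² · 1.296e+09 m³/s² ≈ 6.826e+15 m³/s² = 6.826 × 10^15 m³/s².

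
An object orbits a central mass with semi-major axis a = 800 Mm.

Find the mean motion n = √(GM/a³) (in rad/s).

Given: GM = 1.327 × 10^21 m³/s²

Convert to SI: a = 800 Mm = 8e+08 m.
n = √(GM / a³).
n = √(1.327e+21 / (8e+08)³) rad/s ≈ 0.00161 rad/s.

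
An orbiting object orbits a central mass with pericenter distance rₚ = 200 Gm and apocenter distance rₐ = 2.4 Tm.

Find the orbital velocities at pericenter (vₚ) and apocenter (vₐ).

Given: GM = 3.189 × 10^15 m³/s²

Convert to SI: rₚ = 200 Gm = 2e+11 m; rₐ = 2.4 Tm = 2.4e+12 m.
Use the vis-viva equation v² = GM(2/r − 1/a) with a = (rₚ + rₐ)/2 = (2e+11 + 2.4e+12)/2 = 1.3e+12 m.
vₚ = √(GM · (2/rₚ − 1/a)) = √(3.189e+15 · (2/2e+11 − 1/1.3e+12)) m/s ≈ 171.6 m/s = 171.6 m/s.
vₐ = √(GM · (2/rₐ − 1/a)) = √(3.189e+15 · (2/2.4e+12 − 1/1.3e+12)) m/s ≈ 14.3 m/s = 14.3 m/s.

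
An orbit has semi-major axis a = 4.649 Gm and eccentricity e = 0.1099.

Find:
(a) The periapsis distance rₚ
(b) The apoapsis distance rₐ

Convert to SI: a = 4.649 Gm = 4.649e+09 m.
(a) rₚ = a(1 − e) = 4.649e+09 · (1 − 0.1099) = 4.649e+09 · 0.8901 ≈ 4.138e+09 m = 4.138 Gm.
(b) rₐ = a(1 + e) = 4.649e+09 · (1 + 0.1099) = 4.649e+09 · 1.1099 ≈ 5.16e+09 m = 5.16 Gm.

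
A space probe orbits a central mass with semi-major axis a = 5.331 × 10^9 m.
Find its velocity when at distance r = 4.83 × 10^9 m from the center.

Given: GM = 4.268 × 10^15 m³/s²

Vis-viva: v = √(GM · (2/r − 1/a)).
2/r − 1/a = 2/4.83e+09 − 1/5.331e+09 = 2.26497e-10 m⁻¹.
v = √(4.268e+15 · 2.26497e-10) m/s ≈ 983.2 m/s = 983.2 m/s.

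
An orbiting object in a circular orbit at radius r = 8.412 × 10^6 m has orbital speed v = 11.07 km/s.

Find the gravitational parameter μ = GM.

Convert to SI: v = 11.07 km/s = 11070 m/s.
For a circular orbit v² = GM/r, so GM = v² · r.
GM = (11070)² · 8.412e+06 m³/s² ≈ 1.031e+15 m³/s² = 1.031 × 10^15 m³/s².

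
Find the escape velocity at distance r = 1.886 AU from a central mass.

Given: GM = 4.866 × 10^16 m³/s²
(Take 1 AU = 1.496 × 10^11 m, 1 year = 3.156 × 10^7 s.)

Convert to SI: r = 1.886 AU = 2.82146e+11 m.
Escape velocity comes from setting total energy to zero: ½v² − GM/r = 0 ⇒ v_esc = √(2GM / r).
v_esc = √(2 · 4.866e+16 / 2.82146e+11) m/s ≈ 587.3 m/s = 0.1239 AU/year.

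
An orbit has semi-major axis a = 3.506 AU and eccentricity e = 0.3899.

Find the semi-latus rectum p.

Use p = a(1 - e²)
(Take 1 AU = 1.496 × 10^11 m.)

Convert to SI: a = 3.506 AU = 5.24498e+11 m.
p = a (1 − e²).
p = 5.24498e+11 · (1 − (0.3899)²) = 5.24498e+11 · 0.847978 ≈ 4.448e+11 m = 2.973 AU.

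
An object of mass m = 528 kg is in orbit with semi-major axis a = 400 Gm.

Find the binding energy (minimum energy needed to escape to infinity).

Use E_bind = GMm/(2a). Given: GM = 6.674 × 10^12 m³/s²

Convert to SI: a = 400 Gm = 4e+11 m.
Total orbital energy is E = −GMm/(2a); binding energy is E_bind = −E = GMm/(2a).
E_bind = 6.674e+12 · 528 / (2 · 4e+11) J ≈ 4405 J = 4.405 kJ.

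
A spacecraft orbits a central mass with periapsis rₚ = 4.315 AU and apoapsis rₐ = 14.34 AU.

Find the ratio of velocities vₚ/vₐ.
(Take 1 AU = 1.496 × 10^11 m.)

Convert to SI: rₚ = 4.315 AU = 6.45524e+11 m; rₐ = 14.34 AU = 2.14526e+12 m.
Conservation of angular momentum gives rₚvₚ = rₐvₐ, so vₚ/vₐ = rₐ/rₚ.
vₚ/vₐ = 2.14526e+12 / 6.45524e+11 ≈ 3.323.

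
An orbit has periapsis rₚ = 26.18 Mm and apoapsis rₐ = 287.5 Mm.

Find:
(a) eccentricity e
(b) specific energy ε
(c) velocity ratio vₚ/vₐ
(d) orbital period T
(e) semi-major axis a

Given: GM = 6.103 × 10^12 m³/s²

Convert to SI: rₚ = 26.18 Mm = 2.618e+07 m; rₐ = 287.5 Mm = 2.875e+08 m.
(a) e = (rₐ − rₚ)/(rₐ + rₚ) = (2.875e+08 − 2.618e+07)/(2.875e+08 + 2.618e+07) ≈ 0.8331
(b) With a = (rₚ + rₐ)/2 = 1.5684e+08 m, ε = −GM/(2a) = −6.103e+12/(2 · 1.5684e+08) J/kg ≈ -1.946e+04 J/kg
(c) Conservation of angular momentum (rₚvₚ = rₐvₐ) gives vₚ/vₐ = rₐ/rₚ = 2.875e+08/2.618e+07 ≈ 10.98
(d) With a = (rₚ + rₐ)/2 = 1.5684e+08 m, T = 2π √(a³/GM) = 2π √((1.5684e+08)³/6.103e+12) s ≈ 4.996e+06 s
(e) a = (rₚ + rₐ)/2 = (2.618e+07 + 2.875e+08)/2 ≈ 1.568e+08 m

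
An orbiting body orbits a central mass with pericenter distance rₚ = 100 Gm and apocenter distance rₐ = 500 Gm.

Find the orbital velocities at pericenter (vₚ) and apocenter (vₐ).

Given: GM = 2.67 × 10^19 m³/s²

Convert to SI: rₚ = 100 Gm = 1e+11 m; rₐ = 500 Gm = 5e+11 m.
Use the vis-viva equation v² = GM(2/r − 1/a) with a = (rₚ + rₐ)/2 = (1e+11 + 5e+11)/2 = 3e+11 m.
vₚ = √(GM · (2/rₚ − 1/a)) = √(2.67e+19 · (2/1e+11 − 1/3e+11)) m/s ≈ 2.11e+04 m/s = 21.1 km/s.
vₐ = √(GM · (2/rₐ − 1/a)) = √(2.67e+19 · (2/5e+11 − 1/3e+11)) m/s ≈ 4219 m/s = 4.219 km/s.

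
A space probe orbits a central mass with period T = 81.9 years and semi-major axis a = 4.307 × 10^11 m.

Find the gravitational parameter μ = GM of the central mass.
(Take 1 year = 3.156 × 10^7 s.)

Convert to SI: T = 81.9 years = 2.58476e+09 s.
GM = 4π² · a³ / T².
GM = 4π² · (4.307e+11)³ / (2.58476e+09)² m³/s² ≈ 4.721e+17 m³/s² = 4.721 × 10^17 m³/s².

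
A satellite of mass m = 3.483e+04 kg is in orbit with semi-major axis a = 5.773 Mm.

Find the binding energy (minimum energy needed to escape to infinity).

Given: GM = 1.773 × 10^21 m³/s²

Convert to SI: a = 5.773 Mm = 5.773e+06 m.
Total orbital energy is E = −GMm/(2a); binding energy is E_bind = −E = GMm/(2a).
E_bind = 1.773e+21 · 3.483e+04 / (2 · 5.773e+06) J ≈ 5.348e+18 J = 5.348 EJ.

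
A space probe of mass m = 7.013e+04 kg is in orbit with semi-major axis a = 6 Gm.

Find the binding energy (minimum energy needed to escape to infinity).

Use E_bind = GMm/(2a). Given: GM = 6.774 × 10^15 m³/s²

Convert to SI: a = 6 Gm = 6e+09 m.
Total orbital energy is E = −GMm/(2a); binding energy is E_bind = −E = GMm/(2a).
E_bind = 6.774e+15 · 7.013e+04 / (2 · 6e+09) J ≈ 3.959e+10 J = 39.59 GJ.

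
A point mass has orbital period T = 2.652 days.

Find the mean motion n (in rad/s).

Convert to SI: T = 2.652 days = 229133 s.
n = 2π / T.
n = 2π / 229133 s ≈ 2.742e-05 rad/s.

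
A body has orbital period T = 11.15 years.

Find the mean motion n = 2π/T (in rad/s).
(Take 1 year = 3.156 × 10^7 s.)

Convert to SI: T = 11.15 years = 3.51894e+08 s.
n = 2π / T.
n = 2π / 3.51894e+08 s ≈ 1.786e-08 rad/s.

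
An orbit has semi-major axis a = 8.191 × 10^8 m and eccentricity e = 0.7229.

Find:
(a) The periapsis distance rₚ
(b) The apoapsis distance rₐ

(a) rₚ = a(1 − e) = 8.191e+08 · (1 − 0.7229) = 8.191e+08 · 0.2771 ≈ 2.27e+08 m = 2.27 × 10^8 m.
(b) rₐ = a(1 + e) = 8.191e+08 · (1 + 0.7229) = 8.191e+08 · 1.7229 ≈ 1.411e+09 m = 1.411 × 10^9 m.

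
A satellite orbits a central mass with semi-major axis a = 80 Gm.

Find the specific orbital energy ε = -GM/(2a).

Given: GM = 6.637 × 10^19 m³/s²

Convert to SI: a = 80 Gm = 8e+10 m.
ε = −GM / (2a).
ε = −6.637e+19 / (2 · 8e+10) J/kg ≈ -4.148e+08 J/kg = -414.8 MJ/kg.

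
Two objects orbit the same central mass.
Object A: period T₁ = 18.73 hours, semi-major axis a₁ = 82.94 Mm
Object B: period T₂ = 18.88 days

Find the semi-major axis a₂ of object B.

Convert to SI: T₁ = 18.73 hours = 67428 s; a₁ = 82.94 Mm = 8.294e+07 m; T₂ = 18.88 days = 1.63123e+06 s.
Kepler's third law: (T₁/T₂)² = (a₁/a₂)³ ⇒ a₂ = a₁ · (T₂/T₁)^(2/3).
T₂/T₁ = 1.63123e+06 / 67428 = 24.1922.
a₂ = 8.294e+07 · (24.1922)^(2/3) m ≈ 6.938e+08 m = 693.8 Mm.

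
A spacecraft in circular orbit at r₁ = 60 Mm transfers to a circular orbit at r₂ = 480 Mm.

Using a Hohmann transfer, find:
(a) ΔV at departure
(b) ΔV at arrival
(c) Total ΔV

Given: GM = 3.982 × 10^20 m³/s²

Convert to SI: r₁ = 60 Mm = 6e+07 m; r₂ = 480 Mm = 4.8e+08 m.
Transfer semi-major axis: a_t = (r₁ + r₂)/2 = (6e+07 + 4.8e+08)/2 = 2.7e+08 m.
Circular speeds: v₁ = √(GM/r₁) = 2.57617e+06 m/s, v₂ = √(GM/r₂) = 910815 m/s.
Transfer speeds (vis-viva v² = GM(2/r − 1/a_t)): v₁ᵗ = 3.4349e+06 m/s, v₂ᵗ = 429362 m/s.
(a) ΔV₁ = |v₁ᵗ − v₁| ≈ 8.587e+05 m/s = 858.7 km/s.
(b) ΔV₂ = |v₂ − v₂ᵗ| ≈ 4.815e+05 m/s = 481.5 km/s.
(c) ΔV_total = ΔV₁ + ΔV₂ ≈ 1.34e+06 m/s = 1340 km/s.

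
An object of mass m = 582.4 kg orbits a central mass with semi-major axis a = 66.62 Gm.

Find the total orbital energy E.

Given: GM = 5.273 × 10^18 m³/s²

Convert to SI: a = 66.62 Gm = 6.662e+10 m.
E = −GMm / (2a).
E = −5.273e+18 · 582.4 / (2 · 6.662e+10) J ≈ -2.305e+10 J = -23.05 GJ.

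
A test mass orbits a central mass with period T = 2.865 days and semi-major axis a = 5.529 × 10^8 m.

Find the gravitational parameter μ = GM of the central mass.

Convert to SI: T = 2.865 days = 247536 s.
GM = 4π² · a³ / T².
GM = 4π² · (5.529e+08)³ / (247536)² m³/s² ≈ 1.089e+17 m³/s² = 1.089 × 10^17 m³/s².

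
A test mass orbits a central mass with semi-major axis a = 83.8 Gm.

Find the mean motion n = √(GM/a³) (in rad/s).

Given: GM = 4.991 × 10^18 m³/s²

Convert to SI: a = 83.8 Gm = 8.38e+10 m.
n = √(GM / a³).
n = √(4.991e+18 / (8.38e+10)³) rad/s ≈ 9.209e-08 rad/s.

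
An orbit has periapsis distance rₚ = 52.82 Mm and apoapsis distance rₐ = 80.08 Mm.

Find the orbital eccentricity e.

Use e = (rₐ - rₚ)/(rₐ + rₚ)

Convert to SI: rₚ = 52.82 Mm = 5.282e+07 m; rₐ = 80.08 Mm = 8.008e+07 m.
e = (rₐ − rₚ) / (rₐ + rₚ).
e = (8.008e+07 − 5.282e+07) / (8.008e+07 + 5.282e+07) = 2.726e+07 / 1.329e+08 ≈ 0.2051.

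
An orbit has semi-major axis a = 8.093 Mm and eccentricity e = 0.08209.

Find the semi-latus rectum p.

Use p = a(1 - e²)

Convert to SI: a = 8.093 Mm = 8.093e+06 m.
p = a (1 − e²).
p = 8.093e+06 · (1 − (0.08209)²) = 8.093e+06 · 0.993261 ≈ 8.038e+06 m = 8.038 Mm.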